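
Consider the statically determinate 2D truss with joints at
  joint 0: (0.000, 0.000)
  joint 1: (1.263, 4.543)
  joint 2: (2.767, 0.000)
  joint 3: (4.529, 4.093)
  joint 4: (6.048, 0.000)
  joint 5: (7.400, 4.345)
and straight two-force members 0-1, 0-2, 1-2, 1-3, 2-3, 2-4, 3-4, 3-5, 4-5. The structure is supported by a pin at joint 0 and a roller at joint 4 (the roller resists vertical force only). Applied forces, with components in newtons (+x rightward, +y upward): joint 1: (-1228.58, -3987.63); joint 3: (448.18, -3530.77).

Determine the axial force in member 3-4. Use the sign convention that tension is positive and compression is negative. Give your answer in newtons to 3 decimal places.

-3047.591

N=6 nodes, M=9 members, R=3 reactions → 2N=12, M+R=12
member 0 (0-1): L=4.7153, (cx,cy)=(0.2679,0.9635)
member 1 (0-2): L=2.7670, (cx,cy)=(1.0000,0.0000)
member 2 (1-2): L=4.7855, (cx,cy)=(0.3143,-0.9493)
member 3 (1-3): L=3.2969, (cx,cy)=(0.9906,-0.1365)
member 4 (2-3): L=4.4562, (cx,cy)=(0.3954,0.9185)
member 5 (2-4): L=3.2810, (cx,cy)=(1.0000,0.0000)
member 6 (3-4): L=4.3658, (cx,cy)=(0.3479,-0.9375)
member 7 (3-5): L=2.8820, (cx,cy)=(0.9962,0.0874)
member 8 (4-5): L=4.5505, (cx,cy)=(0.2971,0.9548)
solve A·x = −loads:
  F[0-1] = -4838.0047 N (compression)
  F[0-2] = +515.4677 N (tension)
  F[1-2] = +753.6934 N (tension)
  F[1-3] = -307.0348 N (compression)
  F[2-3] = -778.9862 N (compression)
  F[2-4] = +1060.3589 N (tension)
  F[3-4] = -3047.5911 N (compression)
  F[3-5] = -0.0000 N (compression)
  F[4-5] = +0.0000 N (tension)
  Rx@0 = +780.4000 N
  Ry@0 = +4661.2248 N
  Ry@4 = +2857.1752 N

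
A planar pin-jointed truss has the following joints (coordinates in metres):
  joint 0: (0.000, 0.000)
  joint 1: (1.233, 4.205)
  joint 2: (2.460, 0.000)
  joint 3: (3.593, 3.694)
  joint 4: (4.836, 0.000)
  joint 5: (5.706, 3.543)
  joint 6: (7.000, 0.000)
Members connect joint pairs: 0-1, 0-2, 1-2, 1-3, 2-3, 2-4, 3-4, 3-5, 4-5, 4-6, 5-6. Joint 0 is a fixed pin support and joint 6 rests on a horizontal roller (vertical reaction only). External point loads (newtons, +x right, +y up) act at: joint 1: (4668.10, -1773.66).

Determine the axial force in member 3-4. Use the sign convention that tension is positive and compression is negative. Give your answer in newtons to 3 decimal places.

-3147.270

N=7 nodes, M=11 members, R=3 reactions → 2N=14, M+R=14
member 0 (0-1): L=4.3820, (cx,cy)=(0.2814,0.9596)
member 1 (0-2): L=2.4600, (cx,cy)=(1.0000,0.0000)
member 2 (1-2): L=4.3804, (cx,cy)=(0.2801,-0.9600)
member 3 (1-3): L=2.4147, (cx,cy)=(0.9774,-0.2116)
member 4 (2-3): L=3.8638, (cx,cy)=(0.2932,0.9560)
member 5 (2-4): L=2.3760, (cx,cy)=(1.0000,0.0000)
member 6 (3-4): L=3.8975, (cx,cy)=(0.3189,-0.9478)
member 7 (3-5): L=2.1184, (cx,cy)=(0.9975,-0.0713)
member 8 (4-5): L=3.6483, (cx,cy)=(0.2385,0.9711)
member 9 (4-6): L=2.1640, (cx,cy)=(1.0000,0.0000)
member 10 (5-6): L=3.7719, (cx,cy)=(0.3431,-0.9393)
solve A·x = −loads:
  F[0-1] = +1399.4946 N (tension)
  F[0-2] = +4274.3165 N (tension)
  F[1-2] = -2436.4253 N (compression)
  F[1-3] = -3675.0739 N (compression)
  F[2-3] = +2446.4283 N (tension)
  F[2-4] = +2874.4712 N (tension)
  F[3-4] = -3147.2700 N (compression)
  F[3-5] = -1875.5130 N (compression)
  F[4-5] = +3071.5388 N (tension)
  F[4-6] = +1138.2715 N (tension)
  F[5-6] = -3317.9710 N (compression)
  Rx@0 = -4668.1000 N
  Ry@0 = -1342.9519 N
  Ry@6 = +3116.6119 N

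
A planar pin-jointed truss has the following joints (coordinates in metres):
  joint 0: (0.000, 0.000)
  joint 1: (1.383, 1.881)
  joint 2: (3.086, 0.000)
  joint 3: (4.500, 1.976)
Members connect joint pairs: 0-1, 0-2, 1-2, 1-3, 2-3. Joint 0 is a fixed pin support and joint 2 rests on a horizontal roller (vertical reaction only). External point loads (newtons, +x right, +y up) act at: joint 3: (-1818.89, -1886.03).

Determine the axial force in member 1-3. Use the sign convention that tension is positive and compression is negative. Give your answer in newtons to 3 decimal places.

N=4 nodes, M=5 members, R=3 reactions → 2N=8, M+R=8
member 0 (0-1): L=2.3347, (cx,cy)=(0.5924,0.8057)
member 1 (0-2): L=3.0860, (cx,cy)=(1.0000,0.0000)
member 2 (1-2): L=2.5374, (cx,cy)=(0.6712,-0.7413)
member 3 (1-3): L=3.1184, (cx,cy)=(0.9995,0.0305)
member 4 (2-3): L=2.4298, (cx,cy)=(0.5819,0.8132)
solve A·x = −loads:
  F[0-1] = -372.9567 N (compression)
  F[0-2] = -1597.9632 N (compression)
  F[1-2] = +385.6115 N (tension)
  F[1-3] = -479.9570 N (compression)
  F[2-3] = -2301.1972 N (compression)
  Rx@0 = +1818.8900 N
  Ry@0 = +300.4797 N
  Ry@2 = +1585.5503 N

-479.957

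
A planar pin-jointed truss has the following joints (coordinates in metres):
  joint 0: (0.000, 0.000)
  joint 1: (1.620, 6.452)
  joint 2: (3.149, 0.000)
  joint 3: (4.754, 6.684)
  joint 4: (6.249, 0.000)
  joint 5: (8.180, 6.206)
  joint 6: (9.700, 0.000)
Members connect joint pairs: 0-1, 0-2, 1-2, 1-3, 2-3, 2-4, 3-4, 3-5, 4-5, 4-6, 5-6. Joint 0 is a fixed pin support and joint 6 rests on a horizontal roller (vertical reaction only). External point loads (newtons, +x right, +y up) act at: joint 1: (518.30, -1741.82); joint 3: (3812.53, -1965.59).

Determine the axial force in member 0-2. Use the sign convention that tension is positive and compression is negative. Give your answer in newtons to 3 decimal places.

4200.594

N=7 nodes, M=11 members, R=3 reactions → 2N=14, M+R=14
member 0 (0-1): L=6.6523, (cx,cy)=(0.2435,0.9699)
member 1 (0-2): L=3.1490, (cx,cy)=(1.0000,0.0000)
member 2 (1-2): L=6.6307, (cx,cy)=(0.2306,-0.9731)
member 3 (1-3): L=3.1426, (cx,cy)=(0.9973,0.0738)
member 4 (2-3): L=6.8740, (cx,cy)=(0.2335,0.9724)
member 5 (2-4): L=3.1000, (cx,cy)=(1.0000,0.0000)
member 6 (3-4): L=6.8492, (cx,cy)=(0.2183,-0.9759)
member 7 (3-5): L=3.4592, (cx,cy)=(0.9904,-0.1382)
member 8 (4-5): L=6.4995, (cx,cy)=(0.2971,0.9548)
member 9 (4-6): L=3.4510, (cx,cy)=(1.0000,0.0000)
member 10 (5-6): L=6.3894, (cx,cy)=(0.2379,-0.9713)
solve A·x = −loads:
  F[0-1] = +534.7918 N (tension)
  F[0-2] = +4200.5944 N (tension)
  F[1-2] = -2312.0817 N (compression)
  F[1-3] = +145.4852 N (tension)
  F[2-3] = +2313.7235 N (tension)
  F[2-4] = +3127.2140 N (tension)
  F[3-4] = -4008.5207 N (compression)
  F[3-5] = -2274.0691 N (compression)
  F[4-5] = +4096.8531 N (tension)
  F[4-6] = +1035.0748 N (tension)
  F[5-6] = -4351.0130 N (compression)
  Rx@0 = -4330.8300 N
  Ry@0 = -518.6916 N
  Ry@6 = +4226.1016 N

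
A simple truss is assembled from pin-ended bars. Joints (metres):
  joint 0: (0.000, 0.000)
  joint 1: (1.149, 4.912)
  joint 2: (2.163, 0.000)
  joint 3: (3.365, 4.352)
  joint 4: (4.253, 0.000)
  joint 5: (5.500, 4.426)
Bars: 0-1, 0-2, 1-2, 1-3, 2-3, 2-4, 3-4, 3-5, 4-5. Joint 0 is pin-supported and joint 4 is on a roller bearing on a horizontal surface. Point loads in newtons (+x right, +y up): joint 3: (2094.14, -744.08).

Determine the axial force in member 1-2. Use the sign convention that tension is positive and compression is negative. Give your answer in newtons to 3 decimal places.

-2267.699

N=6 nodes, M=9 members, R=3 reactions → 2N=12, M+R=12
member 0 (0-1): L=5.0446, (cx,cy)=(0.2278,0.9737)
member 1 (0-2): L=2.1630, (cx,cy)=(1.0000,0.0000)
member 2 (1-2): L=5.0156, (cx,cy)=(0.2022,-0.9794)
member 3 (1-3): L=2.2857, (cx,cy)=(0.9695,-0.2450)
member 4 (2-3): L=4.5149, (cx,cy)=(0.2662,0.9639)
member 5 (2-4): L=2.0900, (cx,cy)=(1.0000,0.0000)
member 6 (3-4): L=4.4417, (cx,cy)=(0.1999,-0.9798)
member 7 (3-5): L=2.1363, (cx,cy)=(0.9994,0.0346)
member 8 (4-5): L=4.5983, (cx,cy)=(0.2712,0.9625)
solve A·x = −loads:
  F[0-1] = +2041.1792 N (tension)
  F[0-2] = +1629.2237 N (tension)
  F[1-2] = -2267.6993 N (compression)
  F[1-3] = +952.4058 N (tension)
  F[2-3] = +2304.0235 N (tension)
  F[2-4] = +557.3684 N (tension)
  F[3-4] = -2787.8915 N (compression)
  F[3-5] = +0.0000 N (tension)
  F[4-5] = -0.0000 N (compression)
  Rx@0 = -2094.1400 N
  Ry@0 = -1987.5274 N
  Ry@4 = +2731.6074 N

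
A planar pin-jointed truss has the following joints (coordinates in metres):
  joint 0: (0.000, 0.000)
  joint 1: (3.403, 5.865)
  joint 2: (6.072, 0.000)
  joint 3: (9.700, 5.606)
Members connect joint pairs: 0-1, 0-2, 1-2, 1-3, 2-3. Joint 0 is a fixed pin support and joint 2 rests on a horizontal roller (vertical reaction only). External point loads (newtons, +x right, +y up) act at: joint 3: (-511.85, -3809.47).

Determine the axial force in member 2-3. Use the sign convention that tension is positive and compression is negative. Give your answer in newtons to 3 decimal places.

-4444.397

N=4 nodes, M=5 members, R=3 reactions → 2N=8, M+R=8
member 0 (0-1): L=6.7808, (cx,cy)=(0.5019,0.8649)
member 1 (0-2): L=6.0720, (cx,cy)=(1.0000,0.0000)
member 2 (1-2): L=6.4437, (cx,cy)=(0.4142,-0.9102)
member 3 (1-3): L=6.3023, (cx,cy)=(0.9992,-0.0411)
member 4 (2-3): L=6.6775, (cx,cy)=(0.5433,0.8395)
solve A·x = −loads:
  F[0-1] = +2085.1868 N (tension)
  F[0-2] = -1558.3251 N (compression)
  F[1-2] = -2067.5381 N (compression)
  F[1-3] = +1904.4591 N (tension)
  F[2-3] = -4444.3969 N (compression)
  Rx@0 = +511.8500 N
  Ry@0 = -1803.5781 N
  Ry@2 = +5613.0481 N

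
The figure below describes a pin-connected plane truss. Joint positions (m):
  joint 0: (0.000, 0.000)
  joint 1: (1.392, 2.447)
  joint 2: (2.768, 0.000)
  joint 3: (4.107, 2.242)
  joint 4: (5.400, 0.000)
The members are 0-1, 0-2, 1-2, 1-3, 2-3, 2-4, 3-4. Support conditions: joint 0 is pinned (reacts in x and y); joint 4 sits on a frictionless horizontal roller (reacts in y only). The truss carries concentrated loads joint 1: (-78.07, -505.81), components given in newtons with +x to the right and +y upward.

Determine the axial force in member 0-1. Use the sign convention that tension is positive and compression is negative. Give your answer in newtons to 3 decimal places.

N=5 nodes, M=7 members, R=3 reactions → 2N=10, M+R=10
member 0 (0-1): L=2.8152, (cx,cy)=(0.4945,0.8692)
member 1 (0-2): L=2.7680, (cx,cy)=(1.0000,0.0000)
member 2 (1-2): L=2.8073, (cx,cy)=(0.4901,-0.8716)
member 3 (1-3): L=2.7227, (cx,cy)=(0.9972,-0.0753)
member 4 (2-3): L=2.6114, (cx,cy)=(0.5127,0.8585)
member 5 (2-4): L=2.6320, (cx,cy)=(1.0000,0.0000)
member 6 (3-4): L=2.5881, (cx,cy)=(0.4996,-0.8663)
solve A·x = −loads:
  F[0-1] = -472.6175 N (compression)
  F[0-2] = +155.6180 N (tension)
  F[1-2] = -99.7554 N (compression)
  F[1-3] = -107.0274 N (compression)
  F[2-3] = +101.2779 N (tension)
  F[2-4] = +54.7935 N (tension)
  F[3-4] = -109.6772 N (compression)
  Rx@0 = +78.0700 N
  Ry@0 = +410.8007 N
  Ry@4 = +95.0093 N

-472.618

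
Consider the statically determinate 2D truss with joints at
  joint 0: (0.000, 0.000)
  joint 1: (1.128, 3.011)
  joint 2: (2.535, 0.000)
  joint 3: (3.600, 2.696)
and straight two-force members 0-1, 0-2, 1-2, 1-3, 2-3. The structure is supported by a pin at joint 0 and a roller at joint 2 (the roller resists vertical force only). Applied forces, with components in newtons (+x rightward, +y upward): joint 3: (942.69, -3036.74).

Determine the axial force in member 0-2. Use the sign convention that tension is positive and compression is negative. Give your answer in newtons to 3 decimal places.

N=4 nodes, M=5 members, R=3 reactions → 2N=8, M+R=8
member 0 (0-1): L=3.2154, (cx,cy)=(0.3508,0.9364)
member 1 (0-2): L=2.5350, (cx,cy)=(1.0000,0.0000)
member 2 (1-2): L=3.3235, (cx,cy)=(0.4233,-0.9060)
member 3 (1-3): L=2.4920, (cx,cy)=(0.9920,-0.1264)
member 4 (2-3): L=2.8987, (cx,cy)=(0.3674,0.9301)
solve A·x = −loads:
  F[0-1] = +2432.9814 N (tension)
  F[0-2] = +89.1596 N (tension)
  F[1-2] = -2801.7051 N (compression)
  F[1-3] = +2056.1156 N (tension)
  F[2-3] = -2985.6462 N (compression)
  Rx@0 = -942.6900 N
  Ry@0 = -2278.3512 N
  Ry@2 = +5315.0912 N

89.160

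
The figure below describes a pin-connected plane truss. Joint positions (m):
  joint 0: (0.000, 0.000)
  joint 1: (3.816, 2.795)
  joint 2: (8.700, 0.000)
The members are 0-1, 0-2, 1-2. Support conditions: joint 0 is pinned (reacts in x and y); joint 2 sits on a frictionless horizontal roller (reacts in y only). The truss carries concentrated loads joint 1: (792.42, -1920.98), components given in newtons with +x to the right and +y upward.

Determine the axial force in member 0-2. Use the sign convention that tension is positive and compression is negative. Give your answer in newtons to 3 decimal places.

1917.180

N=3 nodes, M=3 members, R=3 reactions → 2N=6, M+R=6
member 0 (0-1): L=4.7301, (cx,cy)=(0.8067,0.5909)
member 1 (0-2): L=8.7000, (cx,cy)=(1.0000,0.0000)
member 2 (1-2): L=5.6272, (cx,cy)=(0.8679,-0.4967)
solve A·x = −loads:
  F[0-1] = -1394.1911 N (compression)
  F[0-2] = +1917.1804 N (tension)
  F[1-2] = -2208.9219 N (compression)
  Rx@0 = -792.4200 N
  Ry@0 = +823.8221 N
  Ry@2 = +1097.1579 N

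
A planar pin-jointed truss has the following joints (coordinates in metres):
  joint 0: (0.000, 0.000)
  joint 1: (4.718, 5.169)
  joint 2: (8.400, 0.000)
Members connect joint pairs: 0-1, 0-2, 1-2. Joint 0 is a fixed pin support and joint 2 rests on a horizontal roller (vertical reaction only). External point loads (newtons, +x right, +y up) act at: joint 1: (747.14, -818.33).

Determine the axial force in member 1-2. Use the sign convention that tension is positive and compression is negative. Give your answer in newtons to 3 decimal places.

N=3 nodes, M=3 members, R=3 reactions → 2N=6, M+R=6
member 0 (0-1): L=6.9984, (cx,cy)=(0.6742,0.7386)
member 1 (0-2): L=8.4000, (cx,cy)=(1.0000,0.0000)
member 2 (1-2): L=6.3463, (cx,cy)=(0.5802,-0.8145)
solve A·x = −loads:
  F[0-1] = +136.8230 N (tension)
  F[0-2] = +654.9007 N (tension)
  F[1-2] = -1128.7899 N (compression)
  Rx@0 = -747.1400 N
  Ry@0 = -101.0566 N
  Ry@2 = +919.3866 N

-1128.790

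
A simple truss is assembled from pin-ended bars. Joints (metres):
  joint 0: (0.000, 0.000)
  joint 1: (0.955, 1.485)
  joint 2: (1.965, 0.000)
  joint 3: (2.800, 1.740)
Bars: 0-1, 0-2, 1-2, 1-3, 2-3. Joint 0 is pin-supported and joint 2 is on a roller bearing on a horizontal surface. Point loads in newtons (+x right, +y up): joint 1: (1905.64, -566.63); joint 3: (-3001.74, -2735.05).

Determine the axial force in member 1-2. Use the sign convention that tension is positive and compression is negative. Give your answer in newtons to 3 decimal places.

-568.132

N=4 nodes, M=5 members, R=3 reactions → 2N=8, M+R=8
member 0 (0-1): L=1.7656, (cx,cy)=(0.5409,0.8411)
member 1 (0-2): L=1.9650, (cx,cy)=(1.0000,0.0000)
member 2 (1-2): L=1.7959, (cx,cy)=(0.5624,-0.8269)
member 3 (1-3): L=1.8625, (cx,cy)=(0.9906,0.1369)
member 4 (2-3): L=1.9300, (cx,cy)=(0.4326,0.9016)
solve A·x = −loads:
  F[0-1] = -412.4568 N (compression)
  F[0-2] = -873.0018 N (compression)
  F[1-2] = -568.1322 N (compression)
  F[1-3] = -1826.4270 N (compression)
  F[2-3] = -2756.3162 N (compression)
  Rx@0 = +1096.1000 N
  Ry@0 = +346.9118 N
  Ry@2 = +2954.7682 N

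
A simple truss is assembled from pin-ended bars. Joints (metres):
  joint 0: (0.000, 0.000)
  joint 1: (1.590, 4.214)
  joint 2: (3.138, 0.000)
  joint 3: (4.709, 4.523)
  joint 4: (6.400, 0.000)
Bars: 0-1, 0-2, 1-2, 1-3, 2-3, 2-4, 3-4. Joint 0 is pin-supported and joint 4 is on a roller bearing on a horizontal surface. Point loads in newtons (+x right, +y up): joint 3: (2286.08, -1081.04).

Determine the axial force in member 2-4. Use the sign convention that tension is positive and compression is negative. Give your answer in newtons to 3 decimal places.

901.402

N=5 nodes, M=7 members, R=3 reactions → 2N=10, M+R=10
member 0 (0-1): L=4.5040, (cx,cy)=(0.3530,0.9356)
member 1 (0-2): L=3.1380, (cx,cy)=(1.0000,0.0000)
member 2 (1-2): L=4.4893, (cx,cy)=(0.3448,-0.9387)
member 3 (1-3): L=3.1343, (cx,cy)=(0.9951,0.0986)
member 4 (2-3): L=4.7881, (cx,cy)=(0.3281,0.9446)
member 5 (2-4): L=3.2620, (cx,cy)=(1.0000,0.0000)
member 6 (3-4): L=4.8288, (cx,cy)=(0.3502,-0.9367)
solve A·x = −loads:
  F[0-1] = +1421.5075 N (tension)
  F[0-2] = +1784.2586 N (tension)
  F[1-2] = -1316.0242 N (compression)
  F[1-3] = +960.2877 N (tension)
  F[2-3] = +1307.7062 N (tension)
  F[2-4] = +901.4023 N (tension)
  F[3-4] = -2574.0174 N (compression)
  Rx@0 = -2286.0800 N
  Ry@0 = -1329.9846 N
  Ry@4 = +2411.0246 N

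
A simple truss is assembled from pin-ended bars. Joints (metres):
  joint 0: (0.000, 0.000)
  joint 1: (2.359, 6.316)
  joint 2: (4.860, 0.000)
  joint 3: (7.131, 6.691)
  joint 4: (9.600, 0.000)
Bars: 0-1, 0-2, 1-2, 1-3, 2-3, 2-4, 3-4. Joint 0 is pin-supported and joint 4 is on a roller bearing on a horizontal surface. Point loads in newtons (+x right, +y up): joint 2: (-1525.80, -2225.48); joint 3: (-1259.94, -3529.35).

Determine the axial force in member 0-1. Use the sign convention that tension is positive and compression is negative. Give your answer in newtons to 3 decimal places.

N=5 nodes, M=7 members, R=3 reactions → 2N=10, M+R=10
member 0 (0-1): L=6.7422, (cx,cy)=(0.3499,0.9368)
member 1 (0-2): L=4.8600, (cx,cy)=(1.0000,0.0000)
member 2 (1-2): L=6.7931, (cx,cy)=(0.3682,-0.9298)
member 3 (1-3): L=4.7867, (cx,cy)=(0.9969,0.0783)
member 4 (2-3): L=7.0659, (cx,cy)=(0.3214,0.9469)
member 5 (2-4): L=4.7400, (cx,cy)=(1.0000,0.0000)
member 6 (3-4): L=7.1320, (cx,cy)=(0.3462,-0.9382)
solve A·x = −loads:
  F[0-1] = -3079.3267 N (compression)
  F[0-2] = -1708.3211 N (compression)
  F[1-2] = +2920.6668 N (tension)
  F[1-3] = -2159.3431 N (compression)
  F[2-3] = -517.4975 N (compression)
  F[2-4] = +1059.0916 N (tension)
  F[3-4] = -3059.3126 N (compression)
  Rx@0 = +2785.7400 N
  Ry@0 = +2884.6874 N
  Ry@4 = +2870.1426 N

-3079.327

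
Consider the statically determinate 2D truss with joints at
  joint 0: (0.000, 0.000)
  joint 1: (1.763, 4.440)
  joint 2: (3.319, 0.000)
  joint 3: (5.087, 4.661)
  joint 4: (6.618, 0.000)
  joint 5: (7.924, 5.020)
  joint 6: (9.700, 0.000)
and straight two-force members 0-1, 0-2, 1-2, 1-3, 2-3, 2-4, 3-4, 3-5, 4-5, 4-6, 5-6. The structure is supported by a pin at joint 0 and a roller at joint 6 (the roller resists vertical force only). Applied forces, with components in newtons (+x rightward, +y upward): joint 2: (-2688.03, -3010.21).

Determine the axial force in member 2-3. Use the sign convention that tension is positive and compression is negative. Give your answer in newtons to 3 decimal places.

N=7 nodes, M=11 members, R=3 reactions → 2N=14, M+R=14
member 0 (0-1): L=4.7772, (cx,cy)=(0.3690,0.9294)
member 1 (0-2): L=3.3190, (cx,cy)=(1.0000,0.0000)
member 2 (1-2): L=4.7048, (cx,cy)=(0.3307,-0.9437)
member 3 (1-3): L=3.3313, (cx,cy)=(0.9978,0.0663)
member 4 (2-3): L=4.9851, (cx,cy)=(0.3547,0.9350)
member 5 (2-4): L=3.2990, (cx,cy)=(1.0000,0.0000)
member 6 (3-4): L=4.9060, (cx,cy)=(0.3121,-0.9501)
member 7 (3-5): L=2.8596, (cx,cy)=(0.9921,0.1255)
member 8 (4-5): L=5.1871, (cx,cy)=(0.2518,0.9678)
member 9 (4-6): L=3.0820, (cx,cy)=(1.0000,0.0000)
member 10 (5-6): L=5.3249, (cx,cy)=(0.3335,-0.9427)
solve A·x = −loads:
  F[0-1] = -2130.6175 N (compression)
  F[0-2] = -1901.7393 N (compression)
  F[1-2] = +1996.3912 N (tension)
  F[1-3] = -1449.7490 N (compression)
  F[2-3] = +1204.4599 N (tension)
  F[2-4] = +1019.3813 N (tension)
  F[3-4] = -1171.2225 N (compression)
  F[3-5] = -659.0964 N (compression)
  F[4-5] = +1149.7719 N (tension)
  F[4-6] = +364.3943 N (tension)
  F[5-6] = -1092.5471 N (compression)
  Rx@0 = +2688.0300 N
  Ry@0 = +1980.2217 N
  Ry@6 = +1029.9883 N

1204.460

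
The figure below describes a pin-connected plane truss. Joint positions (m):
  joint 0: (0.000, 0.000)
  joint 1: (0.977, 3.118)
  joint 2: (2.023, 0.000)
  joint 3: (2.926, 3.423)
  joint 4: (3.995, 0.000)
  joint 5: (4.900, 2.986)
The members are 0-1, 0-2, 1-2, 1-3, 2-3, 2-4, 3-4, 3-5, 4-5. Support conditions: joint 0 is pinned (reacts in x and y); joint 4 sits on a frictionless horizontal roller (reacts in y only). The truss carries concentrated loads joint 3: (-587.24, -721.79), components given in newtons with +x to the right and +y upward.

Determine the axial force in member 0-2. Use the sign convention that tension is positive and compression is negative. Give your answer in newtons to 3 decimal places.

N=6 nodes, M=9 members, R=3 reactions → 2N=12, M+R=12
member 0 (0-1): L=3.2675, (cx,cy)=(0.2990,0.9543)
member 1 (0-2): L=2.0230, (cx,cy)=(1.0000,0.0000)
member 2 (1-2): L=3.2888, (cx,cy)=(0.3181,-0.9481)
member 3 (1-3): L=1.9727, (cx,cy)=(0.9880,0.1546)
member 4 (2-3): L=3.5401, (cx,cy)=(0.2551,0.9669)
member 5 (2-4): L=1.9720, (cx,cy)=(1.0000,0.0000)
member 6 (3-4): L=3.5860, (cx,cy)=(0.2981,-0.9545)
member 7 (3-5): L=2.0218, (cx,cy)=(0.9764,-0.2161)
member 8 (4-5): L=3.1201, (cx,cy)=(0.2901,0.9570)
solve A·x = −loads:
  F[0-1] = -729.6816 N (compression)
  F[0-2] = -369.0602 N (compression)
  F[1-2] = +663.5860 N (tension)
  F[1-3] = -434.4584 N (compression)
  F[2-3] = -650.6514 N (compression)
  F[2-4] = +7.9607 N (tension)
  F[3-4] = -26.7048 N (compression)
  F[3-5] = +0.0000 N (tension)
  F[4-5] = -0.0000 N (compression)
  Rx@0 = +587.2400 N
  Ry@0 = +696.2994 N
  Ry@4 = +25.4906 N

-369.060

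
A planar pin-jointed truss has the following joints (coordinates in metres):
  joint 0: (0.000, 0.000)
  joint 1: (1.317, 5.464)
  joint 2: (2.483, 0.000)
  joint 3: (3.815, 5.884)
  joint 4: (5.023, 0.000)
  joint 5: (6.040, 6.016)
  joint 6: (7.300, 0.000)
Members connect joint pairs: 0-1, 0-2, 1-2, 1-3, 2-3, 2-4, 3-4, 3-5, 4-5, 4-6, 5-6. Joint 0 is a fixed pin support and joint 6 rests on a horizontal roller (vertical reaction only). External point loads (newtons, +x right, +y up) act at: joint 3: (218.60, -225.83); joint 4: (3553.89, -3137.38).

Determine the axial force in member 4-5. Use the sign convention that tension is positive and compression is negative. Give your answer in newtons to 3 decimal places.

2544.223

N=7 nodes, M=11 members, R=3 reactions → 2N=14, M+R=14
member 0 (0-1): L=5.6205, (cx,cy)=(0.2343,0.9722)
member 1 (0-2): L=2.4830, (cx,cy)=(1.0000,0.0000)
member 2 (1-2): L=5.5870, (cx,cy)=(0.2087,-0.9780)
member 3 (1-3): L=2.5331, (cx,cy)=(0.9862,0.1658)
member 4 (2-3): L=6.0329, (cx,cy)=(0.2208,0.9753)
member 5 (2-4): L=2.5400, (cx,cy)=(1.0000,0.0000)
member 6 (3-4): L=6.0067, (cx,cy)=(0.2011,-0.9796)
member 7 (3-5): L=2.2289, (cx,cy)=(0.9982,0.0592)
member 8 (4-5): L=6.1014, (cx,cy)=(0.1667,0.9860)
member 9 (4-6): L=2.2770, (cx,cy)=(1.0000,0.0000)
member 10 (5-6): L=6.1465, (cx,cy)=(0.2050,-0.9788)
solve A·x = −loads:
  F[0-1] = -936.2847 N (compression)
  F[0-2] = +3991.8818 N (tension)
  F[1-2] = +862.0637 N (tension)
  F[1-3] = -404.9073 N (compression)
  F[2-3] = -864.4137 N (compression)
  F[2-4] = +4362.6465 N (tension)
  F[3-4] = +641.8634 N (tension)
  F[3-5] = -939.4893 N (compression)
  F[4-5] = +2544.2233 N (tension)
  F[4-6] = +513.7584 N (tension)
  F[5-6] = -2506.2160 N (compression)
  Rx@0 = -3772.4900 N
  Ry@0 = +910.2177 N
  Ry@6 = +2452.9923 N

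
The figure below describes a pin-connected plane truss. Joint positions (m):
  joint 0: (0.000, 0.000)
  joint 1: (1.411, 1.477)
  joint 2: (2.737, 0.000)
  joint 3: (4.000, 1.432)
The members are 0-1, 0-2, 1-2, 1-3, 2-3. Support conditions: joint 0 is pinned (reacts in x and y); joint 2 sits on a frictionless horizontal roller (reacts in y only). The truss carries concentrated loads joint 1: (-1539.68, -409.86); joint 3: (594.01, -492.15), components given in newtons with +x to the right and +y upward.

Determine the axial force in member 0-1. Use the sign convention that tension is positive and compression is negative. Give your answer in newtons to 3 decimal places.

N=4 nodes, M=5 members, R=3 reactions → 2N=8, M+R=8
member 0 (0-1): L=2.0427, (cx,cy)=(0.6908,0.7231)
member 1 (0-2): L=2.7370, (cx,cy)=(1.0000,0.0000)
member 2 (1-2): L=1.9849, (cx,cy)=(0.6680,-0.7441)
member 3 (1-3): L=2.5894, (cx,cy)=(0.9998,-0.0174)
member 4 (2-3): L=1.9094, (cx,cy)=(0.6615,0.7500)
solve A·x = −loads:
  F[0-1] = -679.8033 N (compression)
  F[0-2] = -476.0844 N (compression)
  F[1-2] = +86.1301 N (tension)
  F[1-3] = +1012.7086 N (tension)
  F[2-3] = -632.7548 N (compression)
  Rx@0 = +945.6700 N
  Ry@0 = +491.5506 N
  Ry@2 = +410.4594 N

-679.803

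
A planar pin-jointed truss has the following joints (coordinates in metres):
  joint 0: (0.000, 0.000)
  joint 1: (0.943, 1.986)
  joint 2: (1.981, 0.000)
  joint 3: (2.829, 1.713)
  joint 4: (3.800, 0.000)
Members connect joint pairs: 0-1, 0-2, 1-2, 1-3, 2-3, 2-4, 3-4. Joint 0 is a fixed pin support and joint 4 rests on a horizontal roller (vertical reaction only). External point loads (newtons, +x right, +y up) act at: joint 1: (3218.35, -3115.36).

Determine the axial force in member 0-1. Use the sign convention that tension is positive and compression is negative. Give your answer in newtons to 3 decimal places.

-730.897

N=5 nodes, M=7 members, R=3 reactions → 2N=10, M+R=10
member 0 (0-1): L=2.1985, (cx,cy)=(0.4289,0.9033)
member 1 (0-2): L=1.9810, (cx,cy)=(1.0000,0.0000)
member 2 (1-2): L=2.2409, (cx,cy)=(0.4632,-0.8863)
member 3 (1-3): L=1.9057, (cx,cy)=(0.9897,-0.1433)
member 4 (2-3): L=1.9114, (cx,cy)=(0.4437,0.8962)
member 5 (2-4): L=1.8190, (cx,cy)=(1.0000,0.0000)
member 6 (3-4): L=1.9691, (cx,cy)=(0.4931,-0.8700)
solve A·x = −loads:
  F[0-1] = -730.8965 N (compression)
  F[0-2] = +3531.8512 N (tension)
  F[1-2] = -2372.8907 N (compression)
  F[1-3] = -2458.0670 N (compression)
  F[2-3] = +2346.5498 N (tension)
  F[2-4] = +1391.6604 N (tension)
  F[3-4] = -2822.1085 N (compression)
  Rx@0 = -3218.3500 N
  Ry@0 = +660.2475 N
  Ry@4 = +2455.1125 N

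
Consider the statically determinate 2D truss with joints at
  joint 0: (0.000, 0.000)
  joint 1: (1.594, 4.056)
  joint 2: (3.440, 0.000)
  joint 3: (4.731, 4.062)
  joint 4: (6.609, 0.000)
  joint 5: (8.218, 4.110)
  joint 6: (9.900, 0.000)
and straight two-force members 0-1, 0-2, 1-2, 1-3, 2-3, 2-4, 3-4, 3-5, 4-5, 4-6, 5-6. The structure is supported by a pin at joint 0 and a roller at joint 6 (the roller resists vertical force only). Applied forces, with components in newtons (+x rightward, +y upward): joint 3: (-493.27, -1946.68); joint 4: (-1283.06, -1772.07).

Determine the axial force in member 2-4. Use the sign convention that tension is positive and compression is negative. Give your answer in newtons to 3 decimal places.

329.294

N=7 nodes, M=11 members, R=3 reactions → 2N=14, M+R=14
member 0 (0-1): L=4.3580, (cx,cy)=(0.3658,0.9307)
member 1 (0-2): L=3.4400, (cx,cy)=(1.0000,0.0000)
member 2 (1-2): L=4.4563, (cx,cy)=(0.4142,-0.9102)
member 3 (1-3): L=3.1370, (cx,cy)=(1.0000,0.0019)
member 4 (2-3): L=4.2622, (cx,cy)=(0.3029,0.9530)
member 5 (2-4): L=3.1690, (cx,cy)=(1.0000,0.0000)
member 6 (3-4): L=4.4751, (cx,cy)=(0.4197,-0.9077)
member 7 (3-5): L=3.4873, (cx,cy)=(0.9999,0.0138)
member 8 (4-5): L=4.4137, (cx,cy)=(0.3645,0.9312)
member 9 (4-6): L=3.2910, (cx,cy)=(1.0000,0.0000)
member 10 (5-6): L=4.4409, (cx,cy)=(0.3788,-0.9255)
solve A·x = −loads:
  F[0-1] = -1942.4721 N (compression)
  F[0-2] = -1065.8398 N (compression)
  F[1-2] = +1983.0898 N (tension)
  F[1-3] = -1531.9730 N (compression)
  F[2-3] = -1893.9097 N (compression)
  F[2-4] = +329.2936 N (tension)
  F[3-4] = -176.2555 N (compression)
  F[3-5] = -1538.5331 N (compression)
  F[4-5] = +2074.8320 N (tension)
  F[4-6] = +782.0186 N (tension)
  F[5-6] = -2064.7052 N (compression)
  Rx@0 = +1776.3300 N
  Ry@0 = +1807.8721 N
  Ry@6 = +1910.8779 N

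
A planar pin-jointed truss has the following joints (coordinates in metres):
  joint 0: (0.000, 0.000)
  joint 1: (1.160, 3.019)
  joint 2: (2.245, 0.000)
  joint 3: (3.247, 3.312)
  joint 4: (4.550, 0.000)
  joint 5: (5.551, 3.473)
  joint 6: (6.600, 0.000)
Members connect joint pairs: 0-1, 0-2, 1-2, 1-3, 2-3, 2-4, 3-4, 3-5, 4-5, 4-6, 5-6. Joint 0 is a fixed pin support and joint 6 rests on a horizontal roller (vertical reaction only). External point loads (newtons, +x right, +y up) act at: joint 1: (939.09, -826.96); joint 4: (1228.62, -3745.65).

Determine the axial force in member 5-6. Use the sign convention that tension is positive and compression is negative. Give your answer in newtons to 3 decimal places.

N=7 nodes, M=11 members, R=3 reactions → 2N=14, M+R=14
member 0 (0-1): L=3.2342, (cx,cy)=(0.3587,0.9335)
member 1 (0-2): L=2.2450, (cx,cy)=(1.0000,0.0000)
member 2 (1-2): L=3.2081, (cx,cy)=(0.3382,-0.9411)
member 3 (1-3): L=2.1075, (cx,cy)=(0.9903,0.1390)
member 4 (2-3): L=3.4603, (cx,cy)=(0.2896,0.9572)
member 5 (2-4): L=2.3050, (cx,cy)=(1.0000,0.0000)
member 6 (3-4): L=3.5591, (cx,cy)=(0.3661,-0.9306)
member 7 (3-5): L=2.3096, (cx,cy)=(0.9976,0.0697)
member 8 (4-5): L=3.6144, (cx,cy)=(0.2769,0.9609)
member 9 (4-6): L=2.0500, (cx,cy)=(1.0000,0.0000)
member 10 (5-6): L=3.6280, (cx,cy)=(0.2891,-0.9573)
solve A·x = −loads:
  F[0-1] = -1516.3658 N (compression)
  F[0-2] = +2711.5823 N (tension)
  F[1-2] = +384.7212 N (tension)
  F[1-3] = -1628.8990 N (compression)
  F[2-3] = -378.2558 N (compression)
  F[2-4] = +2951.2327 N (tension)
  F[3-4] = +489.6071 N (tension)
  F[3-5] = -1906.4977 N (compression)
  F[4-5] = +3423.9646 N (tension)
  F[4-6] = +953.5949 N (tension)
  F[5-6] = -3298.0066 N (compression)
  Rx@0 = -2167.7100 N
  Ry@0 = +1415.4746 N
  Ry@6 = +3157.1354 N

-3298.007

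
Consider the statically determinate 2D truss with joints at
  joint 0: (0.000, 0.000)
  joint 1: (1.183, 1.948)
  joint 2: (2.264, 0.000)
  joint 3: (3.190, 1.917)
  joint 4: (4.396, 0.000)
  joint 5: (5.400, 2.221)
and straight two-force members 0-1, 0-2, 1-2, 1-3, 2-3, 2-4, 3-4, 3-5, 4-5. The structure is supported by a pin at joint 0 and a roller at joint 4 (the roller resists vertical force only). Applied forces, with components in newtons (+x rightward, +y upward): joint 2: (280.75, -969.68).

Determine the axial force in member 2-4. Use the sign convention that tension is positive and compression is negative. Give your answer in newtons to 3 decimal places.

N=6 nodes, M=9 members, R=3 reactions → 2N=12, M+R=12
member 0 (0-1): L=2.2791, (cx,cy)=(0.5191,0.8547)
member 1 (0-2): L=2.2640, (cx,cy)=(1.0000,0.0000)
member 2 (1-2): L=2.2278, (cx,cy)=(0.4852,-0.8744)
member 3 (1-3): L=2.0072, (cx,cy)=(0.9999,-0.0154)
member 4 (2-3): L=2.1289, (cx,cy)=(0.4350,0.9005)
member 5 (2-4): L=2.1320, (cx,cy)=(1.0000,0.0000)
member 6 (3-4): L=2.2648, (cx,cy)=(0.5325,-0.8464)
member 7 (3-5): L=2.2308, (cx,cy)=(0.9907,0.1363)
member 8 (4-5): L=2.4374, (cx,cy)=(0.4119,0.9112)
solve A·x = −loads:
  F[0-1] = -550.2094 N (compression)
  F[0-2] = +566.3471 N (tension)
  F[1-2] = +547.5781 N (tension)
  F[1-3] = -551.3607 N (compression)
  F[2-3] = +545.1531 N (tension)
  F[2-4] = +314.1755 N (tension)
  F[3-4] = -590.0043 N (compression)
  F[3-5] = +0.0000 N (tension)
  F[4-5] = -0.0000 N (compression)
  Rx@0 = -280.7500 N
  Ry@0 = +470.2816 N
  Ry@4 = +499.3984 N

314.176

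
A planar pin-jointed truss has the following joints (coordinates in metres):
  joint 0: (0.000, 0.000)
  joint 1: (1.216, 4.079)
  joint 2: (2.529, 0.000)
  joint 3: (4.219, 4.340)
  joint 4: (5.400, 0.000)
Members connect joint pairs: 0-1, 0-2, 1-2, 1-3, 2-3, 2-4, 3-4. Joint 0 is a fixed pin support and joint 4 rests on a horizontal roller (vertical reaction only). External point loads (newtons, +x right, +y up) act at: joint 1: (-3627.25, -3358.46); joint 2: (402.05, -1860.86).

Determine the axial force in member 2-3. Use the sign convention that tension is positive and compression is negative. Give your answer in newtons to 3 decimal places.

N=5 nodes, M=7 members, R=3 reactions → 2N=10, M+R=10
member 0 (0-1): L=4.2564, (cx,cy)=(0.2857,0.9583)
member 1 (0-2): L=2.5290, (cx,cy)=(1.0000,0.0000)
member 2 (1-2): L=4.2851, (cx,cy)=(0.3064,-0.9519)
member 3 (1-3): L=3.0143, (cx,cy)=(0.9962,0.0866)
member 4 (2-3): L=4.6574, (cx,cy)=(0.3629,0.9318)
member 5 (2-4): L=2.8710, (cx,cy)=(1.0000,0.0000)
member 6 (3-4): L=4.4978, (cx,cy)=(0.2626,-0.9649)
solve A·x = −loads:
  F[0-1] = -6606.8128 N (compression)
  F[0-2] = -1337.7143 N (compression)
  F[1-2] = +3192.7532 N (tension)
  F[1-3] = +764.3450 N (tension)
  F[2-3] = -1264.5054 N (compression)
  F[2-4] = -302.6351 N (compression)
  F[3-4] = +1152.5802 N (tension)
  Rx@0 = +3225.2000 N
  Ry@0 = +6331.4590 N
  Ry@4 = -1112.1390 N

-1264.505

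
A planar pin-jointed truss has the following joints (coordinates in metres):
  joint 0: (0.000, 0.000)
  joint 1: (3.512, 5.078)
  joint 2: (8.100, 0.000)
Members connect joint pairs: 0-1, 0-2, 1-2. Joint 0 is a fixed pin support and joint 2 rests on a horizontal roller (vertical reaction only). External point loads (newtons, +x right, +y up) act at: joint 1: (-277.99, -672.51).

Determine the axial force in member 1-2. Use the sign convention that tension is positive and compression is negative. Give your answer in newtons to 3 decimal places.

N=3 nodes, M=3 members, R=3 reactions → 2N=6, M+R=6
member 0 (0-1): L=6.1742, (cx,cy)=(0.5688,0.8225)
member 1 (0-2): L=8.1000, (cx,cy)=(1.0000,0.0000)
member 2 (1-2): L=6.8437, (cx,cy)=(0.6704,-0.7420)
solve A·x = −loads:
  F[0-1] = -675.0461 N (compression)
  F[0-2] = +105.9914 N (tension)
  F[1-2] = -158.1017 N (compression)
  Rx@0 = +277.9900 N
  Ry@0 = +555.1987 N
  Ry@2 = +117.3113 N

-158.102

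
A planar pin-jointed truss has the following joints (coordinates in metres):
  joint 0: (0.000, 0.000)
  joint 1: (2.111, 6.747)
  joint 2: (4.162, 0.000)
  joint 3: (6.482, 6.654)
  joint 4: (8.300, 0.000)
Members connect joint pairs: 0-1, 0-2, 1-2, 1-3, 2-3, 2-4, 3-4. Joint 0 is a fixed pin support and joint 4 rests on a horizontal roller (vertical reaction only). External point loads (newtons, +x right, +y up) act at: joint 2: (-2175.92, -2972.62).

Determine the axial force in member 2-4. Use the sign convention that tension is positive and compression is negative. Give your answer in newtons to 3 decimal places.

407.263

N=5 nodes, M=7 members, R=3 reactions → 2N=10, M+R=10
member 0 (0-1): L=7.0695, (cx,cy)=(0.2986,0.9544)
member 1 (0-2): L=4.1620, (cx,cy)=(1.0000,0.0000)
member 2 (1-2): L=7.0519, (cx,cy)=(0.2908,-0.9568)
member 3 (1-3): L=4.3720, (cx,cy)=(0.9998,-0.0213)
member 4 (2-3): L=7.0469, (cx,cy)=(0.3292,0.9443)
member 5 (2-4): L=4.1380, (cx,cy)=(1.0000,0.0000)
member 6 (3-4): L=6.8979, (cx,cy)=(0.2636,-0.9646)
solve A·x = −loads:
  F[0-1] = -1552.8587 N (compression)
  F[0-2] = -1712.2283 N (compression)
  F[1-2] = +1569.4368 N (tension)
  F[1-3] = -920.3637 N (compression)
  F[2-3] = +1557.8795 N (tension)
  F[2-4] = +407.2625 N (tension)
  F[3-4] = -1545.2425 N (compression)
  Rx@0 = +2175.9200 N
  Ry@0 = +1482.0122 N
  Ry@4 = +1490.6078 N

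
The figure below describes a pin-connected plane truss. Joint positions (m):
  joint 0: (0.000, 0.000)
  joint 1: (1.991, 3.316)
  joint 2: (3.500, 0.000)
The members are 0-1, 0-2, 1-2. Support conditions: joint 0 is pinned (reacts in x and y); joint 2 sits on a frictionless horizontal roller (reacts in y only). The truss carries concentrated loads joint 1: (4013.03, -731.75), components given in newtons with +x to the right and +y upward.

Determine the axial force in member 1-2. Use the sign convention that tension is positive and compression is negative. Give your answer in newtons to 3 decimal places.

N=3 nodes, M=3 members, R=3 reactions → 2N=6, M+R=6
member 0 (0-1): L=3.8678, (cx,cy)=(0.5148,0.8573)
member 1 (0-2): L=3.5000, (cx,cy)=(1.0000,0.0000)
member 2 (1-2): L=3.6432, (cx,cy)=(0.4142,-0.9102)
solve A·x = −loads:
  F[0-1] = +4066.7625 N (tension)
  F[0-2] = +1919.6157 N (tension)
  F[1-2] = -4634.5606 N (compression)
  Rx@0 = -4013.0300 N
  Ry@0 = -3486.5705 N
  Ry@2 = +4218.3205 N

-4634.561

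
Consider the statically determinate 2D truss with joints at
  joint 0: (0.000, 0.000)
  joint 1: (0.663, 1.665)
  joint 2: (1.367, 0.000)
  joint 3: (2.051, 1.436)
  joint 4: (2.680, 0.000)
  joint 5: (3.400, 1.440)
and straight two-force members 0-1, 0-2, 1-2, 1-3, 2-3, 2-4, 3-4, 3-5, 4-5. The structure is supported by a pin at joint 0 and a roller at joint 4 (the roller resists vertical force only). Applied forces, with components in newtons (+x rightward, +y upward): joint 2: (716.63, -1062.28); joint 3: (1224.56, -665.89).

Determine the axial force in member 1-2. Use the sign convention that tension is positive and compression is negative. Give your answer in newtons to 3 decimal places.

N=6 nodes, M=9 members, R=3 reactions → 2N=12, M+R=12
member 0 (0-1): L=1.7921, (cx,cy)=(0.3699,0.9291)
member 1 (0-2): L=1.3670, (cx,cy)=(1.0000,0.0000)
member 2 (1-2): L=1.8077, (cx,cy)=(0.3894,-0.9211)
member 3 (1-3): L=1.4068, (cx,cy)=(0.9867,-0.1628)
member 4 (2-3): L=1.5906, (cx,cy)=(0.4300,0.9028)
member 5 (2-4): L=1.3130, (cx,cy)=(1.0000,0.0000)
member 6 (3-4): L=1.5677, (cx,cy)=(0.4012,-0.9160)
member 7 (3-5): L=1.3490, (cx,cy)=(1.0000,0.0030)
member 8 (4-5): L=1.6100, (cx,cy)=(0.4472,0.8944)
solve A·x = −loads:
  F[0-1] = -22.1499 N (compression)
  F[0-2] = +1949.3843 N (tension)
  F[1-2] = +25.5957 N (tension)
  F[1-3] = -18.4079 N (compression)
  F[2-3] = +1150.5193 N (tension)
  F[2-4] = +747.9631 N (tension)
  F[3-4] = -1864.2204 N (compression)
  F[3-5] = -0.0000 N (compression)
  F[4-5] = +0.0000 N (tension)
  Rx@0 = -1941.1900 N
  Ry@0 = +20.5785 N
  Ry@4 = +1707.5915 N

25.596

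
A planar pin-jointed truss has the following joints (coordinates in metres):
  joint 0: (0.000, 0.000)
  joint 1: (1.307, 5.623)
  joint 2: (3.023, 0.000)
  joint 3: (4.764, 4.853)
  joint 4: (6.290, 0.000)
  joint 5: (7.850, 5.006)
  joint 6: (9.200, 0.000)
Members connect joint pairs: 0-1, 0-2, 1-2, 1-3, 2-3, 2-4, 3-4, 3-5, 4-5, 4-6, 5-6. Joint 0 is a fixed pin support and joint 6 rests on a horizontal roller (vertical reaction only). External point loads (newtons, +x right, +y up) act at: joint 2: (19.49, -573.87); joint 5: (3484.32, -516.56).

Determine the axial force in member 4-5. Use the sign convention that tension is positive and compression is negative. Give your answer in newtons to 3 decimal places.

N=7 nodes, M=11 members, R=3 reactions → 2N=14, M+R=14
member 0 (0-1): L=5.7729, (cx,cy)=(0.2264,0.9740)
member 1 (0-2): L=3.0230, (cx,cy)=(1.0000,0.0000)
member 2 (1-2): L=5.8790, (cx,cy)=(0.2919,-0.9565)
member 3 (1-3): L=3.5417, (cx,cy)=(0.9761,-0.2174)
member 4 (2-3): L=5.1558, (cx,cy)=(0.3377,0.9413)
member 5 (2-4): L=3.2670, (cx,cy)=(1.0000,0.0000)
member 6 (3-4): L=5.0873, (cx,cy)=(0.3000,-0.9540)
member 7 (3-5): L=3.0898, (cx,cy)=(0.9988,0.0495)
member 8 (4-5): L=5.2434, (cx,cy)=(0.2975,0.9547)
member 9 (4-6): L=2.9100, (cx,cy)=(1.0000,0.0000)
member 10 (5-6): L=5.1848, (cx,cy)=(0.2604,-0.9655)
solve A·x = −loads:
  F[0-1] = +1473.0713 N (tension)
  F[0-2] = +3170.3027 N (tension)
  F[1-2] = -1692.8858 N (compression)
  F[1-3] = +847.9182 N (tension)
  F[2-3] = +2329.8874 N (tension)
  F[2-4] = +1869.9380 N (tension)
  F[3-4] = -1990.7184 N (compression)
  F[3-5] = +2214.2434 N (tension)
  F[4-5] = +1989.1193 N (tension)
  F[4-6] = +681.0006 N (tension)
  F[5-6] = -2615.4647 N (compression)
  Rx@0 = -3503.8100 N
  Ry@0 = -1434.8212 N
  Ry@6 = +2525.2512 N

1989.119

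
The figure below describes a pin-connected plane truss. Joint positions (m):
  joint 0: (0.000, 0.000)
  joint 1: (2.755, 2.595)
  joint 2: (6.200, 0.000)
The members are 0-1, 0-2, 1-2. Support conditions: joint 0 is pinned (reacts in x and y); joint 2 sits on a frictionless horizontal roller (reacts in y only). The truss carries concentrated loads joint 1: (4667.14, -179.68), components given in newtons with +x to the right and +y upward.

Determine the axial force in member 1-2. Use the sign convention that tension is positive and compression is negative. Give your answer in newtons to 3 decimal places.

-3379.381

N=3 nodes, M=3 members, R=3 reactions → 2N=6, M+R=6
member 0 (0-1): L=3.7847, (cx,cy)=(0.7279,0.6857)
member 1 (0-2): L=6.2000, (cx,cy)=(1.0000,0.0000)
member 2 (1-2): L=4.3130, (cx,cy)=(0.7987,-0.6017)
solve A·x = −loads:
  F[0-1] = +2703.3869 N (tension)
  F[0-2] = +2699.2678 N (tension)
  F[1-2] = -3379.3810 N (compression)
  Rx@0 = -4667.1400 N
  Ry@0 = -1853.5856 N
  Ry@2 = +2033.2656 N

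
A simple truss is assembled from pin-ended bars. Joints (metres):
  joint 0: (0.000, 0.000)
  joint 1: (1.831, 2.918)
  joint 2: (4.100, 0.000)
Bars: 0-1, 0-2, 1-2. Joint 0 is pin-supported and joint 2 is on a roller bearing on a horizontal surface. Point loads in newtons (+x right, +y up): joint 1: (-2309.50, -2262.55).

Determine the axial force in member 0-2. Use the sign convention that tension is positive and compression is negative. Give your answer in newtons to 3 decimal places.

-492.420

N=3 nodes, M=3 members, R=3 reactions → 2N=6, M+R=6
member 0 (0-1): L=3.4449, (cx,cy)=(0.5315,0.8471)
member 1 (0-2): L=4.1000, (cx,cy)=(1.0000,0.0000)
member 2 (1-2): L=3.6964, (cx,cy)=(0.6138,-0.7894)
solve A·x = −loads:
  F[0-1] = -3418.7033 N (compression)
  F[0-2] = -492.4199 N (compression)
  F[1-2] = +802.1868 N (tension)
  Rx@0 = +2309.5000 N
  Ry@0 = +2895.8163 N
  Ry@2 = -633.2663 N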